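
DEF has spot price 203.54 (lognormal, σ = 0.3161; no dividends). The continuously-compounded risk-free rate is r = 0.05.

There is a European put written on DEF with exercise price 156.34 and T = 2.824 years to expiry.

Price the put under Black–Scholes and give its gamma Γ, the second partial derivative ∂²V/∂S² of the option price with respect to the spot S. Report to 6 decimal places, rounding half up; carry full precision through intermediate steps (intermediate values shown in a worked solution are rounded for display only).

price = 11.104748
Γ = 0.002175

σ√T = 0.3161·√2.824 = 0.531199
d₁ = (ln(S/K) + (r+σ²/2)T) / (σ√T) = (ln(203.54/156.34) + (0.05+0.3161²/2)·2.824) / 0.531199 = (0.263829 + 0.282286) / 0.531199 = 1.028081
d₂ = d₁ − σ√T = 1.028081 − 0.531199 = 0.496883
e^{−rT} = 0.868316
N(−d₁) = 0.151956,  N(−d₂) = 0.309636
Put price V = K·e^{−rT}·N(−d₂) − S·N(−d₁) = 42.033821 − 30.929073 = 11.104748
φ(d₁) = (1/√(2π))·e^{−d₁²/2} = 0.235178
Γ = φ(d₁) / (S·σ·√T) = 0.002175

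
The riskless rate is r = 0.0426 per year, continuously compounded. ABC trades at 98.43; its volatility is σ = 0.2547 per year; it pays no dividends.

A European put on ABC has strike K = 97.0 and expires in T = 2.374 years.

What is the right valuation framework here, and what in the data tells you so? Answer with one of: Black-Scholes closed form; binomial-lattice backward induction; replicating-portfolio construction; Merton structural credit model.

Key observation: the strike-97.0 put on ABC is European-exercise on a continuously-modelled lognormal underlying, so its value is a single closed-form evaluation.

framework: Black-Scholes closed form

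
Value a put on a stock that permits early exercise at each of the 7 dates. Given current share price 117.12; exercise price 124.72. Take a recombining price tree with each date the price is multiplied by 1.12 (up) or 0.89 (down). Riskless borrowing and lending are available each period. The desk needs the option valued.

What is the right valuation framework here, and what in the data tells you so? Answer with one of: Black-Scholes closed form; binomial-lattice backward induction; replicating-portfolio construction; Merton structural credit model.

framework: binomial-lattice backward induction

Key observation: the exercise right at every one of the 7 steps is what matters: each node needs max(124.72 − S, continuation), which only the stepwise tree valuation starting from spot 117.12 delivers.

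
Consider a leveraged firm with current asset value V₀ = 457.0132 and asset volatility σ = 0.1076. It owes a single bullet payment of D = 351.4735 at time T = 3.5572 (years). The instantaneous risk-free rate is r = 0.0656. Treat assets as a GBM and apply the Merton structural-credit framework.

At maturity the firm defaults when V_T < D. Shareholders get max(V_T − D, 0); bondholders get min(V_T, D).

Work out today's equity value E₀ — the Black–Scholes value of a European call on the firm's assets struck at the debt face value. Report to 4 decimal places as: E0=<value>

E0=178.8620

With assets at 457.0132 and a single debt payment of 351.4735 at 3.5572 years:
d₁ = [ln(V₀/D) + (r + σ²/2)T] / (σ√T)
   = [ln(457.0132/351.4735) + (0.0656 + 0.5·0.1076²)·3.5572] / (0.1076·√3.5572)
   = [0.262578 + 0.253945] / 0.202939 = 2.545205
d₂ = d₁ − σ√T = 2.545205 − 0.202939 = 2.342266
N(d₁) = 0.994539,  N(d₂) = 0.990416,  e^(−rT) = 0.791875
E₀ = V₀·N(d₁) − D·e^(−rT)·N(d₂)
   = 457.0132·0.994539 − 351.4735·0.791875·0.990416 = 178.862002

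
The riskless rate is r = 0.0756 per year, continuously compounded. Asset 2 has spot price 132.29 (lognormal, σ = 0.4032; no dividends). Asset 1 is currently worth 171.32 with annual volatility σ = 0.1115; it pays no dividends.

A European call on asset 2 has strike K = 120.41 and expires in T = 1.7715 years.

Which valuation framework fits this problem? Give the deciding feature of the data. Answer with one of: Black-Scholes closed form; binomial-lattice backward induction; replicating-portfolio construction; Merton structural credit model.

Key observation: the strike-120.41 call on asset 2 is European-exercise on a continuously-modelled lognormal underlying, so its value is a single closed-form evaluation.

framework: Black-Scholes closed form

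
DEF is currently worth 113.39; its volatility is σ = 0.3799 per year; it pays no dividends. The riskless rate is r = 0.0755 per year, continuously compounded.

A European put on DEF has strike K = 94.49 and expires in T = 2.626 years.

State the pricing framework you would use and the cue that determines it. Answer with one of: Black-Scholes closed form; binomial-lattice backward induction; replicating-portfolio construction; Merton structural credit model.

Key observation: a European-exercise option on DEF struck at 94.49 — a GBM underlying with constant parameters — admits an analytic price: the data contain no early exercise, no discrete tree, no debt structure.

framework: Black-Scholes closed form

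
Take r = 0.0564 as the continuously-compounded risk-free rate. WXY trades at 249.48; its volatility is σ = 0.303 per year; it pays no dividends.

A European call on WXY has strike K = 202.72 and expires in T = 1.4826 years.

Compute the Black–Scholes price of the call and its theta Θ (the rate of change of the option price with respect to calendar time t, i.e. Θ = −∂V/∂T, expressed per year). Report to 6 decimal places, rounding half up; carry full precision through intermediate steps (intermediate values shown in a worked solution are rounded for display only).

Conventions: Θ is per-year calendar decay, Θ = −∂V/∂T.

price = 72.673321
Θ = -15.357377

σ√T = 0.303·√1.4826 = 0.368939
d₁ = (ln(S/K) + (r+σ²/2)T) / (σ√T) = (ln(249.48/202.72) + (0.0564+0.303²/2)·1.4826) / 0.368939 = (0.207553 + 0.151677) / 0.368939 = 0.973683
d₂ = d₁ − σ√T = 0.973683 − 0.368939 = 0.604744
e^{−rT} = 0.919782
N(d₁) = 0.834893,  N(d₂) = 0.727325
Call price V = S·N(d₁) − K·e^{−rT}·N(d₂) = 208.289111 − 135.615790 = 72.673321
φ(d₁) = (1/√(2π))·e^{−d₁²/2} = 0.248337
Θ = −S·φ(d₁)·σ/(2√T) − r·K·e^{−rT}·N(d₂) = −7.708646 − 7.648731 = -15.357377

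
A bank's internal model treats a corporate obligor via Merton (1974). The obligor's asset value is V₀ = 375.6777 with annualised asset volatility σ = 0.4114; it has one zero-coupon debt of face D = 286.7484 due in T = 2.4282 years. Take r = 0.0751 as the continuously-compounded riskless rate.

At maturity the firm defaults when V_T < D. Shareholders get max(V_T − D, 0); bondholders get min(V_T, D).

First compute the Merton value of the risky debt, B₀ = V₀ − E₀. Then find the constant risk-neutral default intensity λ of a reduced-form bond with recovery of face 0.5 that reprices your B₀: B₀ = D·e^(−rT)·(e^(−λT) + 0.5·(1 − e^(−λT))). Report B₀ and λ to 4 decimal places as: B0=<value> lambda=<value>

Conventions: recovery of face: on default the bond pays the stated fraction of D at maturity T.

Work the structural quantities from V₀ = 375.6777 against face 286.7484:
d₁ = [ln(V₀/D) + (r + σ²/2)T] / (σ√T)
   = [ln(375.6777/286.7484) + (0.0751 + 0.5·0.4114²)·2.4282] / (0.4114·√2.4282)
   = [0.270126 + 0.387844] / 0.641072 = 1.026361
d₂ = d₁ − σ√T = 1.026361 − 0.641072 = 0.385289
N(d₁) = 0.847639,  N(d₂) = 0.649988,  e^(−rT) = 0.833303
E₀ = V₀·N(d₁) − D·e^(−rT)·N(d₂)
   = 375.6777·0.847639 − 286.7484·0.833303·0.649988 = 163.125501
B₀ = V₀ − E₀ = 375.6777 − 163.125501 = 212.552199
e^(−λT) = (B₀·e^(rT)/D − 0.5)/(1 − 0.5) = (212.5522·1.200044/286.7484 − 0.5)/0.5 = 0.77906408
λ = −ln(0.77906408)/2.4282 = 0.102818

B0=212.5522 lambda=0.1028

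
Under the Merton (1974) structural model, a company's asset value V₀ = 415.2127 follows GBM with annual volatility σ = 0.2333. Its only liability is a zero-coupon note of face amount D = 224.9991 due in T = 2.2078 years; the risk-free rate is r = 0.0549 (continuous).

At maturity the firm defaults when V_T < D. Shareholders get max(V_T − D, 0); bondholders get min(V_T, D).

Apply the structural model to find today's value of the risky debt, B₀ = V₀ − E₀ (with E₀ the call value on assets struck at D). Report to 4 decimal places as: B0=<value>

B0=198.7075

With assets at 415.2127 and a single debt payment of 224.9991 at 2.2078 years:
d₁ = [ln(V₀/D) + (r + σ²/2)T] / (σ√T)
   = [ln(415.2127/224.9991) + (0.0549 + 0.5·0.2333²)·2.2078] / (0.2333·√2.2078)
   = [0.612695 + 0.181292] / 0.346653 = 2.290439
d₂ = d₁ − σ√T = 2.290439 − 0.346653 = 1.943786
N(d₁) = 0.989002,  N(d₂) = 0.974039,  e^(−rT) = 0.885849
E₀ = V₀·N(d₁) − D·e^(−rT)·N(d₂)
   = 415.2127·0.989002 − 224.9991·0.885849·0.974039 = 216.505226
B₀ = V₀ − E₀ = 415.2127 − 216.505226 = 198.707474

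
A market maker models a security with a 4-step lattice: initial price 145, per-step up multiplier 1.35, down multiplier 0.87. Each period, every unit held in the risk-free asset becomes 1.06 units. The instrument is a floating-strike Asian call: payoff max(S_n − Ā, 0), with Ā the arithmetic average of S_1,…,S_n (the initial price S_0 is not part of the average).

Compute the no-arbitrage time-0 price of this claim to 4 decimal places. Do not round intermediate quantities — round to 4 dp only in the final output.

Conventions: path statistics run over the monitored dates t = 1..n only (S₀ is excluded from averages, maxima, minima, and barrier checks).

Set p* = 0.3958 (from d < R < u); the path-dependent value is the discounted p*-expectation over all price paths.
Enumerate all 2^4 = 16 price paths (U = up ×1.35, D = down ×0.87); each path with k up-moves has probability p*^k·(1−p*)^(4−k).
DDDD: Ā=103.6134, payoff=0.0000, prob=0.133238
UDDD: Ā=160.7794, payoff=0.0000, prob=0.087294
DUDD: Ā=143.3794, payoff=0.0000, prob=0.087294
UUDD: Ā=222.4853, payoff=0.0000, prob=0.057192
DDUD: Ā=128.2414, payoff=0.6606, prob=0.087294
UDUD: Ā=198.9953, payoff=1.0250, prob=0.057192
DUUD: Ā=181.5953, payoff=18.4250, prob=0.057192
UUUD: Ā=281.7858, payoff=28.5905, prob=0.037471
DDDU: Ā=115.0713, payoff=13.8306, prob=0.087294
UDDU: Ā=178.5590, payoff=21.4613, prob=0.057192
DUDU: Ā=161.1590, payoff=38.8613, prob=0.057192
UUDU: Ā=250.0743, payoff=60.3020, prob=0.037471
DDUU: Ā=146.0210, payoff=53.9993, prob=0.057192
UDUU: Ā=226.5843, payoff=83.7920, prob=0.037471
DUUU: Ā=209.1843, payoff=101.1920, prob=0.037471
UUUU: Ā=324.5963, payoff=157.0221, prob=0.024550
Price = Σ prob·payoff / R^4 = 23.032989 / 1.262477 = 18.2443

price = 18.2443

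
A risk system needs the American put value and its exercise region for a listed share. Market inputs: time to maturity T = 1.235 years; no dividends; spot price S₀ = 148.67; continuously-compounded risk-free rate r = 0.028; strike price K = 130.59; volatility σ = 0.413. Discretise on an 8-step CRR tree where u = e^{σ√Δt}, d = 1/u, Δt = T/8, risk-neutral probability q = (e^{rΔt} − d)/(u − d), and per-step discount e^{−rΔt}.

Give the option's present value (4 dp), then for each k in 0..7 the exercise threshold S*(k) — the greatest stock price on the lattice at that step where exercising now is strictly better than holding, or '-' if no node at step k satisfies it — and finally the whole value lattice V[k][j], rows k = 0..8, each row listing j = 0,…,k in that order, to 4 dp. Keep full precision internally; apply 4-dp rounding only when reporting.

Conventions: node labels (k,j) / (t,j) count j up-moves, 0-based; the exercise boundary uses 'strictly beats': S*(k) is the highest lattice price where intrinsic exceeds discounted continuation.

Δt=0.15438  u=1.17618  d=0.85021  q=0.47281  discount=0.99569
step 8 (expiry): payoffs max(K−S,0) = 89.9981 74.4354 52.9061 23.1225 0.0000 0.0000 0.0000 0.0000 0.0000
step 7: (k=7,j=0): S=47.7433, K−S=82.8467, hold=82.2835 ⇒ V=82.8467 exercise | (k=7,j=1): S=66.0478, K−S=64.5422, hold=63.9790 ⇒ V=64.5422 exercise | (k=7,j=2): S=91.3701, K−S=39.2199, hold=38.6566 ⇒ V=39.2199 exercise | (k=7,j=3): S=126.4009, K−S=4.1891, hold=12.1373 ⇒ V=12.1373 continue | (k=7,j=4): S=174.8624, K−S=0.0000, hold=0.0000 ⇒ V=0.0000 continue | (k=7,j=5): S=241.9036, K−S=0.0000, hold=0.0000 ⇒ V=0.0000 continue | (k=7,j=6): S=334.6481, K−S=0.0000, hold=0.0000 ⇒ V=0.0000 continue | (k=7,j=7): S=462.9504, K−S=0.0000, hold=0.0000 ⇒ V=0.0000 continue  boundary S*=91.3701
step 6: (k=6,j=0): S=56.1546, K−S=74.4354, hold=73.8722 ⇒ V=74.4354 exercise | (k=6,j=1): S=77.6839, K−S=52.9061, hold=52.3428 ⇒ V=52.9061 exercise | (k=6,j=2): S=107.4675, K−S=23.1225, hold=26.3010 ⇒ V=26.3010 continue | (k=6,j=3): S=148.6700, K−S=0.0000, hold=6.3711 ⇒ V=6.3711 continue | (k=6,j=4): S=205.6693, K−S=0.0000, hold=0.0000 ⇒ V=0.0000 continue | (k=6,j=5): S=284.5217, K−S=0.0000, hold=0.0000 ⇒ V=0.0000 continue | (k=6,j=6): S=393.6057, K−S=0.0000, hold=0.0000 ⇒ V=0.0000 continue  boundary S*=77.6839
step 5: (k=5,j=0): S=66.0478, K−S=64.5422, hold=63.9790 ⇒ V=64.5422 exercise | (k=5,j=1): S=91.3701, K−S=39.2199, hold=40.1530 ⇒ V=40.1530 continue | (k=5,j=2): S=126.4009, K−S=4.1891, hold=16.8051 ⇒ V=16.8051 continue | (k=5,j=3): S=174.8624, K−S=0.0000, hold=3.3443 ⇒ V=3.3443 continue | (k=5,j=4): S=241.9036, K−S=0.0000, hold=0.0000 ⇒ V=0.0000 continue | (k=5,j=5): S=334.6481, K−S=0.0000, hold=0.0000 ⇒ V=0.0000 continue  boundary S*=66.0478
step 4: (k=4,j=0): S=77.6839, K−S=52.9061, hold=52.7821 ⇒ V=52.9061 exercise | (k=4,j=1): S=107.4675, K−S=23.1225, hold=28.9883 ⇒ V=28.9883 continue | (k=4,j=2): S=148.6700, K−S=0.0000, hold=10.3957 ⇒ V=10.3957 continue | (k=4,j=3): S=205.6693, K−S=0.0000, hold=1.7555 ⇒ V=1.7555 continue | (k=4,j=4): S=284.5217, K−S=0.0000, hold=0.0000 ⇒ V=0.0000 continue  boundary S*=77.6839
step 3: (k=3,j=0): S=91.3701, K−S=39.2199, hold=41.4181 ⇒ V=41.4181 continue | (k=3,j=1): S=126.4009, K−S=4.1891, hold=20.1104 ⇒ V=20.1104 continue | (k=3,j=2): S=174.8624, K−S=0.0000, hold=6.2833 ⇒ V=6.2833 continue | (k=3,j=3): S=241.9036, K−S=0.0000, hold=0.9215 ⇒ V=0.9215 continue  boundary S*=-
step 2: (k=2,j=0): S=107.4675, K−S=23.1225, hold=31.2084 ⇒ V=31.2084 continue | (k=2,j=1): S=148.6700, K−S=0.0000, hold=13.5142 ⇒ V=13.5142 continue | (k=2,j=2): S=205.6693, K−S=0.0000, hold=3.7320 ⇒ V=3.7320 continue  boundary S*=-
step 1: (k=1,j=0): S=126.4009, K−S=4.1891, hold=22.7439 ⇒ V=22.7439 continue | (k=1,j=1): S=174.8624, K−S=0.0000, hold=8.8508 ⇒ V=8.8508 continue  boundary S*=-
step 0: (k=0,j=0): S=148.6700, K−S=0.0000, hold=16.1053 ⇒ V=16.1053 continue  boundary S*=-

price = 16.1053
boundary = - - - - 77.6839 66.0478 77.6839 91.3701
tree:
16.1053
22.7439 8.8508
31.2084 13.5142 3.7320
41.4181 20.1104 6.2833 0.9215
52.9061 28.9883 10.3957 1.7555 0.0000
64.5422 40.1530 16.8051 3.3443 0.0000 0.0000
74.4354 52.9061 26.3010 6.3711 0.0000 0.0000 0.0000
82.8467 64.5422 39.2199 12.1373 0.0000 0.0000 0.0000 0.0000
89.9981 74.4354 52.9061 23.1225 0.0000 0.0000 0.0000 0.0000 0.0000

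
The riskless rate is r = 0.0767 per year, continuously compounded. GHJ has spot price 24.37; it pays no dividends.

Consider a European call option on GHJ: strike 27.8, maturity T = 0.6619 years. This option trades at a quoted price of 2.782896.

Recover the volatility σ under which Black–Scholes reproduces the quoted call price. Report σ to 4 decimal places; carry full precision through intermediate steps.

At σ = 0.4541 the Black–Scholes value reproduces the quote:
σ√T = 0.4541·√0.6619 = 0.369443
d₁ = (ln(S/K) + (r+σ²/2)T) / (σ√T) = (ln(24.37/27.8) + (0.0767+0.4541²/2)·0.6619) / 0.369443 = (-0.131683 + 0.119012) / 0.369443 = -0.034298
d₂ = d₁ − σ√T = -0.034298 − 0.369443 = -0.403742
e^{−rT} = 0.950499
N(d₁) = 0.486320,  N(d₂) = 0.343201
V = S·N(d₁) − K·e^{−rT}·N(d₂) = 11.851609 − 9.068714 = 2.782896 (the observed quote) — the price is monotone increasing in volatility, hence this σ is the only solution

sigma = 0.4541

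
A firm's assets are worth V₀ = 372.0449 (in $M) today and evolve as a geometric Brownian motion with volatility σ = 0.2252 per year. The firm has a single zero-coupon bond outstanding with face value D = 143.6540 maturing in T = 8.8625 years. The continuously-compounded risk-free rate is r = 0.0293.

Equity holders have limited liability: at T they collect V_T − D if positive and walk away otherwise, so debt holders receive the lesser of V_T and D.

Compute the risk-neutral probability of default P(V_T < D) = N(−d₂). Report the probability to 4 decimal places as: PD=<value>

PD=0.0706

Work the structural quantities from V₀ = 372.0449 against face 143.6540:
d₁ = [ln(V₀/D) + (r + σ²/2)T] / (σ√T)
   = [ln(372.0449/143.6540) + (0.0293 + 0.5·0.2252²)·8.8625] / (0.2252·√8.8625)
   = [0.951607 + 0.484402] / 0.670419 = 2.141957
d₂ = d₁ − σ√T = 2.141957 − 0.670419 = 1.471537
risk-neutral PD = N(−d₂) = N(-1.471537) = 0.070573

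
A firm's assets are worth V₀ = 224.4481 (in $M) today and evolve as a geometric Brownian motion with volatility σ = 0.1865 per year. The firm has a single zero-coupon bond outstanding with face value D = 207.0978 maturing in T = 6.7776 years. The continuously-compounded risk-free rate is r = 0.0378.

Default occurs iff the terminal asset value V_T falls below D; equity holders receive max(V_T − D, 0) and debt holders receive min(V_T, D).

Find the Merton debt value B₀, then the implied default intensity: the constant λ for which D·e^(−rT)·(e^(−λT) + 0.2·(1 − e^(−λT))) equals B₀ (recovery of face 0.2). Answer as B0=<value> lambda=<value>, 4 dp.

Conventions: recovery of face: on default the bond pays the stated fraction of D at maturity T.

B0=147.2039 lambda=0.0159

With assets at 224.4481 and a single debt payment of 207.0978 at 6.7776 years:
d₁ = [ln(V₀/D) + (r + σ²/2)T] / (σ√T)
   = [ln(224.4481/207.0978) + (0.0378 + 0.5·0.1865²)·6.7776] / (0.1865·√6.7776)
   = [0.080453 + 0.374063] / 0.485531 = 0.936123
d₂ = d₁ − σ√T = 0.936123 − 0.485531 = 0.450592
N(d₁) = 0.825395,  N(d₂) = 0.673858,  e^(−rT) = 0.773992
E₀ = V₀·N(d₁) − D·e^(−rT)·N(d₂)
   = 224.4481·0.825395 − 207.0978·0.773992·0.673858 = 77.244192
B₀ = V₀ − E₀ = 224.4481 − 77.244192 = 147.203908
e^(−λT) = (B₀·e^(rT)/D − 0.2)/(1 − 0.2) = (147.2039·1.292002/207.0978 − 0.2)/0.8 = 0.89793467
λ = −ln(0.89793467)/6.7776 = 0.015884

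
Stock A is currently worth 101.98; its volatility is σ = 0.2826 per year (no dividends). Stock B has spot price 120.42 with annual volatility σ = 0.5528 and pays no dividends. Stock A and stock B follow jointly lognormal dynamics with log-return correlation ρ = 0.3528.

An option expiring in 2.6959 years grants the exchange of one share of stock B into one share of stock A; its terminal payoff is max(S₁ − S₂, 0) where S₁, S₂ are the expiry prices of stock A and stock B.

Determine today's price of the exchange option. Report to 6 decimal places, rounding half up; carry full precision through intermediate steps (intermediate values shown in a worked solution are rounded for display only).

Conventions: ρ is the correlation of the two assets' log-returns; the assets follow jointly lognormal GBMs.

σ_eff = √(σ₁² + σ₂² − 2ρσ₁σ₂) = √(0.2826² + 0.5528² − 2·0.3528·0.2826·0.5528) = 0.524615
d₁ = (ln(S₁/S₂) + (q₂ − q₁ + σ_eff²/2)T) / (σ_eff√T) = (ln(101.98/120.42) + (0.0 − 0.0 + 0.137610)·2.6959) / 0.861376 = 0.237730
d₂ = d₁ − σ_eff√T = 0.237730 − 0.861376 = -0.623645
N(d₁) = 0.593955,  N(d₂) = 0.266430
V = S₁·e^{−q₁T}·N(d₁) − S₂·e^{−q₂T}·N(d₂) = 60.571515 − 32.083532 = 28.487983
Key observation: no risk-free rate is needed — with the second asset as numeraire the exchange option is a call on the ratio S₁/S₂, and r cancels out of the value.

exchange price = 28.487983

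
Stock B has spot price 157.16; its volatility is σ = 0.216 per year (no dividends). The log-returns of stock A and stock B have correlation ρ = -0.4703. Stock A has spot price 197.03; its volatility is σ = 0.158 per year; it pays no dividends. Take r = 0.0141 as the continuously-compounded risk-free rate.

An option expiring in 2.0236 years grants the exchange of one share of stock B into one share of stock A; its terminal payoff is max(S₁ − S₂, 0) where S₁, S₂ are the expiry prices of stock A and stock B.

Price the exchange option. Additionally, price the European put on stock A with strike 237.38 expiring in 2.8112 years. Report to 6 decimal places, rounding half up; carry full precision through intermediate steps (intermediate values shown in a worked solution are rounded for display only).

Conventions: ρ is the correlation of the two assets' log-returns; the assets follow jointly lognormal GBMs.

exchange price = 55.765299
price(stock A put K=237.38) = 41.286074

σ_eff = √(σ₁² + σ₂² − 2ρσ₁σ₂) = √(0.158² + 0.216² − 2·-0.4703·0.158·0.216) = 0.322057
d₁ = (ln(S₁/S₂) + (q₂ − q₁ + σ_eff²/2)T) / (σ_eff√T) = (ln(197.03/157.16) + (0.0 − 0.0 + 0.051860)·2.0236) / 0.458137 = 0.722571
d₂ = d₁ − σ_eff√T = 0.722571 − 0.458137 = 0.264434
N(d₁) = 0.765028,  N(d₂) = 0.604277
V = S₁·e^{−q₁T}·N(d₁) − S₂·e^{−q₂T}·N(d₂) = 150.733502 − 94.968203 = 55.765299
[vanilla: stock A put K=237.38]
σ√T = 0.158·√2.8112 = 0.264913
d₁ = (ln(S/K) + (r+σ²/2)T) / (σ√T) = (ln(197.03/237.38) + (0.0141+0.158²/2)·2.8112) / 0.264913 = (-0.186306 + 0.074727) / 0.264913 = -0.421191
d₂ = d₁ − σ√T = -0.421191 − 0.264913 = -0.686104
e^{−rT} = 0.961137
N(−d₁) = 0.663192,  N(−d₂) = 0.753676
price = K·e^{−rT}·N(−d₂) − S·N(−d₁) = 171.954837 − 130.668763 = 41.286074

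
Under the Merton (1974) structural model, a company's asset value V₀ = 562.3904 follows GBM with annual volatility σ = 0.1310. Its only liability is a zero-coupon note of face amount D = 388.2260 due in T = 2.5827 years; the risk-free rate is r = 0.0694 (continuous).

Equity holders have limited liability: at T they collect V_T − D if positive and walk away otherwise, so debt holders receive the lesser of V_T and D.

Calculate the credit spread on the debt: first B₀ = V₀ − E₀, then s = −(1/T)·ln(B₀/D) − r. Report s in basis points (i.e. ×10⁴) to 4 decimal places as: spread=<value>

Apply the equity-as-call identities (strike 388.2260, horizon 2.5827 years):
d₁ = [ln(V₀/D) + (r + σ²/2)T] / (σ√T)
   = [ln(562.3904/388.2260) + (0.0694 + 0.5·0.1310²)·2.5827] / (0.1310·√2.5827)
   = [0.370609 + 0.201400] / 0.210527 = 2.717030
d₂ = d₁ − σ√T = 2.717030 − 0.210527 = 2.506503
N(d₁) = 0.996706,  N(d₂) = 0.993903,  e^(−rT) = 0.835906
E₀ = V₀·N(d₁) − D·e^(−rT)·N(d₂)
   = 562.3904·0.996706 − 388.2260·0.835906·0.993903 = 237.996266
B₀ = V₀ − E₀ = 562.3904 − 237.996266 = 324.394134
spread = −(1/T)·ln(B₀/D) − r = −(1/2.5827)·ln(324.394134/388.2260) − 0.0694 = 0.00015063
in basis points: 0.00015063 × 10⁴ = 1.5063 bp

spread=1.5063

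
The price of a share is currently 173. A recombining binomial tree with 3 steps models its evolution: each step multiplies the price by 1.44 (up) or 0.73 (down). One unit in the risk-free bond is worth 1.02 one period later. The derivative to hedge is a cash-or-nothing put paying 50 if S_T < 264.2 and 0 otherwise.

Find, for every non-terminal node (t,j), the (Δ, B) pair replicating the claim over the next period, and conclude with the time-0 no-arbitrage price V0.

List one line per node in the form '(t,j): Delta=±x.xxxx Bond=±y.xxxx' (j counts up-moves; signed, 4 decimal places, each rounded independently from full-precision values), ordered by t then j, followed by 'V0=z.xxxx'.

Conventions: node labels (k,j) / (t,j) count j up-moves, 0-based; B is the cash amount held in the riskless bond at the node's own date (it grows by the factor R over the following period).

(0,0): Delta=-0.0653 Bond=55.1980
(1,0): Delta=0.0000 Bond=48.0584
(1,1): Delta=-0.1132 Bond=68.2409
(2,0): Delta=0.0000 Bond=49.0196
(2,1): Delta=0.0000 Bond=49.0196
(2,2): Delta=-0.1963 Bond=99.4200
V0=43.9055

Arbitrage-free pricing uses the up-move probability p* = (R−d)/(u−d) = 0.4085, discounting each step at R = 1.02.
Payoffs at expiry: V(3,0)=50.0000, V(3,1)=50.0000, V(3,2)=50.0000, V(3,3)=0.0000
Node (2,0) S=92.1917: V=(p*·50.0000+(1−p*)·50.0000)/1.02=49.0196; Δ=(50.0000−50.0000)/(132.7560−67.2999)=0.0000; B=V−Δ·S=49.0196
Node (2,1) S=181.8576: V=(p*·50.0000+(1−p*)·50.0000)/1.02=49.0196; Δ=(50.0000−50.0000)/(261.8749−132.7560)=0.0000; B=V−Δ·S=49.0196
Node (2,2) S=358.7328: V=(p*·0.0000+(1−p*)·50.0000)/1.02=28.9975; Δ=(0.0000−50.0000)/(516.5752−261.8749)=-0.1963; B=V−Δ·S=99.4200
Node (1,0) S=126.2900: V=(p*·49.0196+(1−p*)·49.0196)/1.02=48.0584; Δ=(49.0196−49.0196)/(181.8576−92.1917)=0.0000; B=V−Δ·S=48.0584
Node (1,1) S=249.1200: V=(p*·28.9975+(1−p*)·49.0196)/1.02=40.0408; Δ=(28.9975−49.0196)/(358.7328−181.8576)=-0.1132; B=V−Δ·S=68.2409
Node (0,0) S=173.0000: V=(p*·40.0408+(1−p*)·48.0584)/1.02=43.9055; Δ=(40.0408−48.0584)/(249.1200−126.2900)=-0.0653; B=V−Δ·S=55.1980
Check: Δ(0,0)·S0 + B(0,0) = 43.9055 = V0.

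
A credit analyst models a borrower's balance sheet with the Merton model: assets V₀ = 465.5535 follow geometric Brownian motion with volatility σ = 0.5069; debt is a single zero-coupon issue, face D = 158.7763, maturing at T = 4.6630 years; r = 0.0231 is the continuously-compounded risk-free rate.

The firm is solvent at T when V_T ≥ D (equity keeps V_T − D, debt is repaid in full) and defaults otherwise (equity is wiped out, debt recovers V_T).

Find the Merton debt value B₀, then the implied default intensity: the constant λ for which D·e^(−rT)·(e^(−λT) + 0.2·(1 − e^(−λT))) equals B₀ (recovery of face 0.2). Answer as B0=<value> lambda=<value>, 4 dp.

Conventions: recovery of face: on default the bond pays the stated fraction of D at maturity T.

Apply the equity-as-call identities (strike 158.7763, horizon 4.6630 years):
d₁ = [ln(V₀/D) + (r + σ²/2)T] / (σ√T)
   = [ln(465.5535/158.7763) + (0.0231 + 0.5·0.5069²)·4.6630] / (0.5069·√4.6630)
   = [1.075731 + 0.706789] / 1.094599 = 1.628468
d₂ = d₁ − σ√T = 1.628468 − 1.094599 = 0.533869
N(d₁) = 0.948287,  N(d₂) = 0.703284,  e^(−rT) = 0.897883
E₀ = V₀·N(d₁) − D·e^(−rT)·N(d₂)
   = 465.5535·0.948287 − 158.7763·0.897883·0.703284 = 341.216436
B₀ = V₀ − E₀ = 465.5535 − 341.216436 = 124.337064
e^(−λT) = (B₀·e^(rT)/D − 0.2)/(1 − 0.2) = (124.3371·1.113731/158.7763 − 0.2)/0.8 = 0.84019762
λ = −ln(0.84019762)/4.6630 = 0.037340

B0=124.3371 lambda=0.0373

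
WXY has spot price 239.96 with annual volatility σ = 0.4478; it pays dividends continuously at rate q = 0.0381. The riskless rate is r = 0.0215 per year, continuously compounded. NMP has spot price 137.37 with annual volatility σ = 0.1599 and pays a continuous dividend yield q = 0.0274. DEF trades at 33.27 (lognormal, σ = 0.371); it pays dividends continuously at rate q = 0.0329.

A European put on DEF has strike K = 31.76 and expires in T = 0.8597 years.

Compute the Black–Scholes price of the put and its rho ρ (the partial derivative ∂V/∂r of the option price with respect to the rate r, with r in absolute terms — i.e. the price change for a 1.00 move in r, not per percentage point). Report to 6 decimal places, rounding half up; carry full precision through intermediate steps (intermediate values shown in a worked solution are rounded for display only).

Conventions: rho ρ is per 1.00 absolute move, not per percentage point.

price = 3.779588
ρ = -14.101480

σ√T = 0.371·√0.8597 = 0.343991
d₁ = (ln(S/K) + (r−q+σ²/2)T) / (σ√T) = (ln(33.27/31.76) + (0.0215−0.0329+0.371²/2)·0.8597) / 0.343991 = (0.046448 + 0.049364) / 0.343991 = 0.278533
d₂ = d₁ − σ√T = 0.278533 − 0.343991 = -0.065458
e^{−rT} = 0.981686
e^{−qT} = 0.972112
N(−d₁) = 0.390302,  N(−d₂) = 0.526095
Put price V = K·e^{−rT}·N(−d₂) − S·e^{−qT}·N(−d₁) = 16.402791 − 12.623203 = 3.779588
ρ = −K·T·e^{−rT}·N(−d₂) = -14.101480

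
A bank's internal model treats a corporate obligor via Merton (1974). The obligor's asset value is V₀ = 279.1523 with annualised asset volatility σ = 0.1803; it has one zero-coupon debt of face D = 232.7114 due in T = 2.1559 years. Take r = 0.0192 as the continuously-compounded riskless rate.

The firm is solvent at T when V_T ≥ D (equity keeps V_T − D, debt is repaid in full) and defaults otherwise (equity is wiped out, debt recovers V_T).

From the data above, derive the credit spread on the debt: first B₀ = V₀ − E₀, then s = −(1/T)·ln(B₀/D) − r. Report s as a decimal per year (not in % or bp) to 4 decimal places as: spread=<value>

Apply the equity-as-call identities (strike 232.7114, horizon 2.1559 years):
d₁ = [ln(V₀/D) + (r + σ²/2)T] / (σ√T)
   = [ln(279.1523/232.7114) + (0.0192 + 0.5·0.1803²)·2.1559] / (0.1803·√2.1559)
   = [0.181958 + 0.076435] / 0.264734 = 0.976050
d₂ = d₁ − σ√T = 0.976050 − 0.264734 = 0.711316
N(d₁) = 0.835480,  N(d₂) = 0.761556,  e^(−rT) = 0.959452
E₀ = V₀·N(d₁) − D·e^(−rT)·N(d₂)
   = 279.1523·0.835480 − 232.7114·0.959452·0.761556 = 63.189584
B₀ = V₀ − E₀ = 279.1523 − 63.189584 = 215.962716
spread = −(1/T)·ln(B₀/D) − r = −(1/2.1559)·ln(215.962716/232.7114) − 0.0192 = 0.01544598

spread=0.0154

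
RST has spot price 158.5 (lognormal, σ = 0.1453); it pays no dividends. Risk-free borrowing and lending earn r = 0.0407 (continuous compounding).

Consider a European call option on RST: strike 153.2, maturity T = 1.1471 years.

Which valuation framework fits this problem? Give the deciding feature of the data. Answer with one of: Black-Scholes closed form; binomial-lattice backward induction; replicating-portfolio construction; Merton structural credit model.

framework: Black-Scholes closed form

Key observation: the instrument is a plain European call (strike 153.2) on a lognormal asset; the exact continuous-time formula applies directly.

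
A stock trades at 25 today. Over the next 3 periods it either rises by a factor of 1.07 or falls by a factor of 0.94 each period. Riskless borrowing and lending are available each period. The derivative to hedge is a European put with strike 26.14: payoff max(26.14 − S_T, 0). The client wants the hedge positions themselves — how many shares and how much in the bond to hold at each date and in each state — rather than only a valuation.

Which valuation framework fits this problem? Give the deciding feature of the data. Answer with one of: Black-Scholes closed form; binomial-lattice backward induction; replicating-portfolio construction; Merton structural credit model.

Key observation: the mandate to exhibit the hedge at every date and state singles out the replicating-portfolio construction on the 3-period tree with factors 1.07 and 0.94 from 25.

framework: replicating-portfolio construction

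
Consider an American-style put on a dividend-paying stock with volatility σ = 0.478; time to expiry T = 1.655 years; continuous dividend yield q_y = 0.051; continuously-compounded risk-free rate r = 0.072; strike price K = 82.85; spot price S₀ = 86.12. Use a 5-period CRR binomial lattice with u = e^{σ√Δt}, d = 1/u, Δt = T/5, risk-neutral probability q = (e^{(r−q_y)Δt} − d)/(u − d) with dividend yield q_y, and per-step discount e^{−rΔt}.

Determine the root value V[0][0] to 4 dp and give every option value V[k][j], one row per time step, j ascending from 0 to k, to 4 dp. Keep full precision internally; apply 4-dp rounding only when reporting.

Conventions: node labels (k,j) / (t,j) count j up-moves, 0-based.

Δt=0.33100  u=1.31654  d=0.75957  q=0.44420  discount=0.97645
step 5 (expiry): payoffs max(K−S,0) = 61.0761 45.1099 17.4360 0.0000 0.0000 0.0000
k=4: (k=4,j=0): S=28.6662, K−S=54.1838, hold=52.7125 ⇒ V=54.1838 exercise | (k=4,j=1): S=49.6863, K−S=33.1637, hold=32.0442 ⇒ V=33.1637 exercise | (k=4,j=2): S=86.1200, K−S=0.0000, hold=9.4627 ⇒ V=9.4627 continue | (k=4,j=3): S=149.2695, K−S=0.0000, hold=0.0000 ⇒ V=0.0000 continue | (k=4,j=4): S=258.7248, K−S=0.0000, hold=0.0000 ⇒ V=0.0000 continue
k=3: (k=3,j=0): S=37.7401, K−S=45.1099, hold=43.7905 ⇒ V=45.1099 exercise | (k=3,j=1): S=65.4140, K−S=17.4360, hold=22.1026 ⇒ V=22.1026 continue | (k=3,j=2): S=113.3803, K−S=0.0000, hold=5.1355 ⇒ V=5.1355 continue | (k=3,j=3): S=196.5190, K−S=0.0000, hold=0.0000 ⇒ V=0.0000 continue
k=2: (k=2,j=0): S=49.6863, K−S=33.1637, hold=34.0683 ⇒ V=34.0683 continue | (k=2,j=1): S=86.1200, K−S=0.0000, hold=14.2227 ⇒ V=14.2227 continue | (k=2,j=2): S=149.2695, K−S=0.0000, hold=2.7871 ⇒ V=2.7871 continue
k=1: (k=1,j=0): S=65.4140, K−S=17.4360, hold=24.6581 ⇒ V=24.6581 continue | (k=1,j=1): S=113.3803, K−S=0.0000, hold=8.9277 ⇒ V=8.9277 continue
k=0: (k=0,j=0): S=86.1200, K−S=0.0000, hold=17.2545 ⇒ V=17.2545 continue

price = 17.2545
tree:
17.2545
24.6581 8.9277
34.0683 14.2227 2.7871
45.1099 22.1026 5.1355 0.0000
54.1838 33.1637 9.4627 0.0000 0.0000
61.0761 45.1099 17.4360 0.0000 0.0000 0.0000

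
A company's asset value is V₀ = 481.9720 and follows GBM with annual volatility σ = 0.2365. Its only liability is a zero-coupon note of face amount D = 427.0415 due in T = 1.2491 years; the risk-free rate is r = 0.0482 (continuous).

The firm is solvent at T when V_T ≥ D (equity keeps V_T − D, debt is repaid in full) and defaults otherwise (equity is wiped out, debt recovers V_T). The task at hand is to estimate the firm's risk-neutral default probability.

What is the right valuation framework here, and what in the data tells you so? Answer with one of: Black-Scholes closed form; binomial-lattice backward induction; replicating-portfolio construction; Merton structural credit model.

Key observation: the data describe a firm's assets (V₀ = 481.9720, GBM) and a single zero-coupon debt of face 427.0415, so credit quantities follow from equity-as-call in the structural model.

framework: Merton structural credit model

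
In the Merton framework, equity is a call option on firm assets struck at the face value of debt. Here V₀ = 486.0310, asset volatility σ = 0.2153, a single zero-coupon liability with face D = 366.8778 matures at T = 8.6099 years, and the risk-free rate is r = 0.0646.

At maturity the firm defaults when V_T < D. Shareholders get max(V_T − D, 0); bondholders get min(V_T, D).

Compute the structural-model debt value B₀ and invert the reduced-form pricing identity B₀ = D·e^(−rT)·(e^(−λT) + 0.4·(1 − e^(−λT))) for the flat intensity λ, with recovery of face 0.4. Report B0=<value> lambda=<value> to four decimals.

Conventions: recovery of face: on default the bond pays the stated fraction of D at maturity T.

Equity is a call on the firm's assets struck at D = 366.8778:
d₁ = [ln(V₀/D) + (r + σ²/2)T] / (σ√T)
   = [ln(486.0310/366.8778) + (0.0646 + 0.5·0.2153²)·8.6099] / (0.2153·√8.6099)
   = [0.281244 + 0.755752] / 0.631747 = 1.641473
d₂ = d₁ − σ√T = 1.641473 − 0.631747 = 1.009726
N(d₁) = 0.949650,  N(d₂) = 0.843687,  e^(−rT) = 0.573384
E₀ = V₀·N(d₁) − D·e^(−rT)·N(d₂)
   = 486.0310·0.949650 − 366.8778·0.573384·0.843687 = 284.079988
B₀ = V₀ − E₀ = 486.0310 − 284.079988 = 201.951012
e^(−λT) = (B₀·e^(rT)/D − 0.4)/(1 − 0.4) = (201.9510·1.744032/366.8778 − 0.4)/0.6 = 0.93336182
λ = −ln(0.93336182)/8.6099 = 0.008010

B0=201.9510 lambda=0.0080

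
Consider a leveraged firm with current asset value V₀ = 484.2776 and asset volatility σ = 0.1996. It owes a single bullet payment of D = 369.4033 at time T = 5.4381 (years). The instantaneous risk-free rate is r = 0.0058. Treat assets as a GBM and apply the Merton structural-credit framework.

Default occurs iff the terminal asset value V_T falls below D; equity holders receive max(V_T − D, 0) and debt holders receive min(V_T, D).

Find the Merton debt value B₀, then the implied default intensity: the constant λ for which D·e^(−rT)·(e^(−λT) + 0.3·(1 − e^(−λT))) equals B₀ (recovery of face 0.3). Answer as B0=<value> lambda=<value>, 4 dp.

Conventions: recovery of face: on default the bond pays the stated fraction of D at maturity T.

Work the structural quantities from V₀ = 484.2776 against face 369.4033:
d₁ = [ln(V₀/D) + (r + σ²/2)T] / (σ√T)
   = [ln(484.2776/369.4033) + (0.0058 + 0.5·0.1996²)·5.4381] / (0.1996·√5.4381)
   = [0.270769 + 0.139868] / 0.465462 = 0.882215
d₂ = d₁ − σ√T = 0.882215 − 0.465462 = 0.416754
N(d₁) = 0.811170,  N(d₂) = 0.661571,  e^(−rT) = 0.968951
E₀ = V₀·N(d₁) − D·e^(−rT)·N(d₂)
   = 484.2776·0.811170 − 369.4033·0.968951·0.661571 = 156.032893
B₀ = V₀ − E₀ = 484.2776 − 156.032893 = 328.244707
e^(−λT) = (B₀·e^(rT)/D − 0.3)/(1 − 0.3) = (328.2447·1.032044/369.4033 − 0.3)/0.7 = 0.88150606
λ = −ln(0.88150606)/5.4381 = 0.023193

B0=328.2447 lambda=0.0232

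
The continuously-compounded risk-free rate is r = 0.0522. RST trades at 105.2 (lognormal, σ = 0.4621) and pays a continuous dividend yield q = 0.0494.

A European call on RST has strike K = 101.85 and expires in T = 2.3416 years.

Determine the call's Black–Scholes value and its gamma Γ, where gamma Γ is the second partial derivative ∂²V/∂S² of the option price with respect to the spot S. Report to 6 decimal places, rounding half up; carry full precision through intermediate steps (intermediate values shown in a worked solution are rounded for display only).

price = 27.225677
Γ = 0.004395

σ√T = 0.4621·√2.3416 = 0.707119
d₁ = (ln(S/K) + (r−q+σ²/2)T) / (σ√T) = (ln(105.2/101.85) + (0.0522−0.0494+0.4621²/2)·2.3416) / 0.707119 = (0.032362 + 0.256565) / 0.707119 = 0.408598
d₂ = d₁ − σ√T = 0.408598 − 0.707119 = -0.298521
e^{−rT} = 0.884943
e^{−qT} = 0.890765
N(d₁) = 0.658583,  N(d₂) = 0.382653
Call price V = S·e^{−qT}·N(d₁) − K·e^{−rT}·N(d₂) = 61.714742 − 34.489065 = 27.225677
φ(d₁) = (1/√(2π))·e^{−d₁²/2} = 0.366992
Γ = e^{−qT}·φ(d₁) / (S·σ·√T) = 0.004395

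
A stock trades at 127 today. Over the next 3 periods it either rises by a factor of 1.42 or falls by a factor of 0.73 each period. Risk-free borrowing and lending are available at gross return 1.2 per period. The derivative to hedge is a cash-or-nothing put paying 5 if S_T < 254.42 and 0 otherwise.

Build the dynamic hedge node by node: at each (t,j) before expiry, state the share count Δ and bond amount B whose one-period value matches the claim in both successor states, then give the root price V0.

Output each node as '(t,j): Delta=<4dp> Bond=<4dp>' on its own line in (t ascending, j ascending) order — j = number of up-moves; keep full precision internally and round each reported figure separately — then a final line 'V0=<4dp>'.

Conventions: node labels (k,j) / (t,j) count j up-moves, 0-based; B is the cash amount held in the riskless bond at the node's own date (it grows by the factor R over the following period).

(0,0): Delta=-0.0184 Bond=4.3139
(1,0): Delta=0.0000 Bond=3.4722
(1,1): Delta=-0.0228 Bond=5.9745
(2,0): Delta=0.0000 Bond=4.1667
(2,1): Delta=0.0000 Bond=4.1667
(2,2): Delta=-0.0283 Bond=8.5749
V0=1.9790

Arbitrage-free pricing uses the up-move probability p* = (R−d)/(u−d) = 0.6812, discounting each step at R = 1.2.
Payoffs at expiry: V(3,0)=5.0000, V(3,1)=5.0000, V(3,2)=5.0000, V(3,3)=0.0000
Node (2,0) S=67.6783: V=(p*·5.0000+(1−p*)·5.0000)/1.2=4.1667; Δ=(5.0000−5.0000)/(96.1032−49.4052)=0.0000; B=V−Δ·S=4.1667
Node (2,1) S=131.6482: V=(p*·5.0000+(1−p*)·5.0000)/1.2=4.1667; Δ=(5.0000−5.0000)/(186.9404−96.1032)=0.0000; B=V−Δ·S=4.1667
Node (2,2) S=256.0828: V=(p*·0.0000+(1−p*)·5.0000)/1.2=1.3285; Δ=(0.0000−5.0000)/(363.6376−186.9404)=-0.0283; B=V−Δ·S=8.5749
Node (1,0) S=92.7100: V=(p*·4.1667+(1−p*)·4.1667)/1.2=3.4722; Δ=(4.1667−4.1667)/(131.6482−67.6783)=0.0000; B=V−Δ·S=3.4722
Node (1,1) S=180.3400: V=(p*·1.3285+(1−p*)·4.1667)/1.2=1.8612; Δ=(1.3285−4.1667)/(256.0828−131.6482)=-0.0228; B=V−Δ·S=5.9745
Node (0,0) S=127.0000: V=(p*·1.8612+(1−p*)·3.4722)/1.2=1.9790; Δ=(1.8612−3.4722)/(180.3400−92.7100)=-0.0184; B=V−Δ·S=4.3139
Check: Δ(0,0)·S0 + B(0,0) = 1.9790 = V0.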